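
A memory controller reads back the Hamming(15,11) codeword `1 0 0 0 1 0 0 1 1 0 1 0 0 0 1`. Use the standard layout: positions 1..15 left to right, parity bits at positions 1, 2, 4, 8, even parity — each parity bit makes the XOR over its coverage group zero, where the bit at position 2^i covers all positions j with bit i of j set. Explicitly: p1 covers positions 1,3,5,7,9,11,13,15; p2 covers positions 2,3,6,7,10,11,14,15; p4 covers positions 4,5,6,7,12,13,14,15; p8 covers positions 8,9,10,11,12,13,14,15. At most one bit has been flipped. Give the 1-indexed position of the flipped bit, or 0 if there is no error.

1

s1: b1⊕b3⊕b5⊕b7⊕b9⊕b11⊕b13⊕b15 = 1⊕0⊕1⊕0⊕1⊕1⊕0⊕1 = 1
s2: b2⊕b3⊕b6⊕b7⊕b10⊕b11⊕b14⊕b15 = 0⊕0⊕0⊕0⊕0⊕1⊕0⊕1 = 0
s4: b4⊕b5⊕b6⊕b7⊕b12⊕b13⊕b14⊕b15 = 0⊕1⊕0⊕0⊕0⊕0⊕0⊕1 = 0
s8: b8⊕b9⊕b10⊕b11⊕b12⊕b13⊕b14⊕b15 = 1⊕1⊕0⊕1⊕0⊕0⊕0⊕1 = 0
Syndrome (s8...s1) = 0001 → position 1.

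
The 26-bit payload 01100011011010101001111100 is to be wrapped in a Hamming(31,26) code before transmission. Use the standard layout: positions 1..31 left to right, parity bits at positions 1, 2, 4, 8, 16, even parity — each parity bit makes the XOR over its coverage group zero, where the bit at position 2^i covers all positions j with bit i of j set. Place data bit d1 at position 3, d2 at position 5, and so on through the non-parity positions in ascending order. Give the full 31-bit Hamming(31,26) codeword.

0001110100110110010101001111100

Place data bits at non-power-of-two positions: b3=0, b5=1, b6=1, b7=0, b9=0, b10=0, b11=1, b12=1, b13=0, b14=1, b15=1, b17=0, b18=1, b19=0, b20=1, b21=0, b22=1, b23=0, b24=0, b25=1, b26=1, b27=1, b28=1, b29=1, b30=0, b31=0.
p1 = XOR of data positions {3,5,7,9,11,13,15,17,19,21,23,25,27,29,31} = 0⊕1⊕0⊕0⊕1⊕0⊕1⊕0⊕0⊕0⊕0⊕1⊕1⊕1⊕0 = 0
p2 = XOR of data positions {3,6,7,10,11,14,15,18,19,22,23,26,27,30,31} = 0⊕1⊕0⊕0⊕1⊕1⊕1⊕1⊕0⊕1⊕0⊕1⊕1⊕0⊕0 = 0
p4 = XOR of data positions {5,6,7,12,13,14,15,20,21,22,23,28,29,30,31} = 1⊕1⊕0⊕1⊕0⊕1⊕1⊕1⊕0⊕1⊕0⊕1⊕1⊕0⊕0 = 1
p8 = XOR of data positions {9,10,11,12,13,14,15,24,25,26,27,28,29,30,31} = 0⊕0⊕1⊕1⊕0⊕1⊕1⊕0⊕1⊕1⊕1⊕1⊕1⊕0⊕0 = 1
p16 = XOR of data positions {17,18,19,20,21,22,23,24,25,26,27,28,29,30,31} = 0⊕1⊕0⊕1⊕0⊕1⊕0⊕0⊕1⊕1⊕1⊕1⊕1⊕0⊕0 = 0
Codeword b1..b31 = 0001110100110110010101001111100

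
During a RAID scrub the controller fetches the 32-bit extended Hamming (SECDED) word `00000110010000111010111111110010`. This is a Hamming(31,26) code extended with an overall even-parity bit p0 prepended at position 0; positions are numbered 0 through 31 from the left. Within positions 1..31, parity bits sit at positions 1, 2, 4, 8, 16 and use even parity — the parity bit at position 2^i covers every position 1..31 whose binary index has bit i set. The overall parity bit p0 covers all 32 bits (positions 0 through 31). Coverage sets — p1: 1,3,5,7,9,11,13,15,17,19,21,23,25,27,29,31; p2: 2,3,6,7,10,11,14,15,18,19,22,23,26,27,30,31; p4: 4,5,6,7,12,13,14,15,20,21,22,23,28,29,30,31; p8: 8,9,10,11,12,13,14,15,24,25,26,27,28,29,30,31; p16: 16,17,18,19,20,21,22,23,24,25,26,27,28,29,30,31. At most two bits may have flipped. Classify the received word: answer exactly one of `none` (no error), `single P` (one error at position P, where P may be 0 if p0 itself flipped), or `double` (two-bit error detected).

double

s1: b1⊕b3⊕b5⊕b7⊕b9⊕b11⊕b13⊕b15⊕b17⊕b19⊕b21⊕b23⊕b25⊕b27⊕b29⊕b31 = 0⊕0⊕1⊕0⊕1⊕0⊕0⊕1⊕0⊕0⊕1⊕1⊕1⊕1⊕0⊕0 = 1
s2: b2⊕b3⊕b6⊕b7⊕b10⊕b11⊕b14⊕b15⊕b18⊕b19⊕b22⊕b23⊕b26⊕b27⊕b30⊕b31 = 0⊕0⊕1⊕0⊕0⊕0⊕1⊕1⊕1⊕0⊕1⊕1⊕1⊕1⊕1⊕0 = 1
s4: b4⊕b5⊕b6⊕b7⊕b12⊕b13⊕b14⊕b15⊕b20⊕b21⊕b22⊕b23⊕b28⊕b29⊕b30⊕b31 = 0⊕1⊕1⊕0⊕0⊕0⊕1⊕1⊕1⊕1⊕1⊕1⊕0⊕0⊕1⊕0 = 1
s8: b8⊕b9⊕b10⊕b11⊕b12⊕b13⊕b14⊕b15⊕b24⊕b25⊕b26⊕b27⊕b28⊕b29⊕b30⊕b31 = 0⊕1⊕0⊕0⊕0⊕0⊕1⊕1⊕1⊕1⊕1⊕1⊕0⊕0⊕1⊕0 = 0
s16: b16⊕b17⊕b18⊕b19⊕b20⊕b21⊕b22⊕b23⊕b24⊕b25⊕b26⊕b27⊕b28⊕b29⊕b30⊕b31 = 1⊕0⊕1⊕0⊕1⊕1⊕1⊕1⊕1⊕1⊕1⊕1⊕0⊕0⊕1⊕0 = 1
Syndrome (s16...s1) = 10111 → position 23.
Overall parity (XOR of all 32 bits, including p0): 0⊕0⊕0⊕0⊕0⊕1⊕1⊕0⊕0⊕1⊕0⊕0⊕0⊕0⊕1⊕1⊕1⊕0⊕1⊕0⊕1⊕1⊕1⊕1⊕1⊕1⊕1⊕1⊕0⊕0⊕1⊕0 = 0
Overall=0, syndrome position=23 → double-bit error detected (uncorrectable).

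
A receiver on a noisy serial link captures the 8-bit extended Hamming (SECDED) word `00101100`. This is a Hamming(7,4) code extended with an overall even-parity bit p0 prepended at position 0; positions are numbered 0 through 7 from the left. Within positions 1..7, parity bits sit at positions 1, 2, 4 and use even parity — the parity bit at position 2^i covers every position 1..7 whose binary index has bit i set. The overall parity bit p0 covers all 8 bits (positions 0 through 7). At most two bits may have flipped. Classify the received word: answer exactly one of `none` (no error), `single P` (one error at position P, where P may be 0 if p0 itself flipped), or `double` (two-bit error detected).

s1: b1⊕b3⊕b5⊕b7 = 0⊕0⊕1⊕0 = 1
s2: b2⊕b3⊕b6⊕b7 = 1⊕0⊕0⊕0 = 1
s4: b4⊕b5⊕b6⊕b7 = 1⊕1⊕0⊕0 = 0
Syndrome (s4...s1) = 011 → position 3.
Overall parity (XOR of all 8 bits, including p0): 0⊕0⊕1⊕0⊕1⊕1⊕0⊕0 = 1
Overall=1, syndrome position=3 → single-bit error at position 3.

single 3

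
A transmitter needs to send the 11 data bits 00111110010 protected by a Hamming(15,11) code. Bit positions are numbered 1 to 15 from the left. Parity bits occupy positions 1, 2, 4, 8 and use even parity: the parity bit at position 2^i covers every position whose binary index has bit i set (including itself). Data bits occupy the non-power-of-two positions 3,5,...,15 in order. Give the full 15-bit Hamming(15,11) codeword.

110101101110010

Place data bits at non-power-of-two positions: b3=0, b5=0, b6=1, b7=1, b9=1, b10=1, b11=1, b12=0, b13=0, b14=1, b15=0.
p1 = XOR of data positions {3,5,7,9,11,13,15} = 0⊕0⊕1⊕1⊕1⊕0⊕0 = 1
p2 = XOR of data positions {3,6,7,10,11,14,15} = 0⊕1⊕1⊕1⊕1⊕1⊕0 = 1
p4 = XOR of data positions {5,6,7,12,13,14,15} = 0⊕1⊕1⊕0⊕0⊕1⊕0 = 1
p8 = XOR of data positions {9,10,11,12,13,14,15} = 1⊕1⊕1⊕0⊕0⊕1⊕0 = 0
Codeword b1..b15 = 110101101110010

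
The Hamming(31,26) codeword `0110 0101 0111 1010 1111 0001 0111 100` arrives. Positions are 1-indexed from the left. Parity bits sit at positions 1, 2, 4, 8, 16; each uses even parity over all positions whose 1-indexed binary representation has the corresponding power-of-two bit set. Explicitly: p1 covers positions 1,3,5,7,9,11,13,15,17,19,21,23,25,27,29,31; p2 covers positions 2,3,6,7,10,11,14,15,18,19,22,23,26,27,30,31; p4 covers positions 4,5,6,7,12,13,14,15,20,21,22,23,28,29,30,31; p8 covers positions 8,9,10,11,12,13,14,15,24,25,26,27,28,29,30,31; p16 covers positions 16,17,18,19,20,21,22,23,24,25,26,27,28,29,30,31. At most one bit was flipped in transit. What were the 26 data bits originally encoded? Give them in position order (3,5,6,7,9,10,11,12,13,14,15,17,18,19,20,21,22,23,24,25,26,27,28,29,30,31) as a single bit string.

10100111101111100010110100

s1: b1⊕b3⊕b5⊕b7⊕b9⊕b11⊕b13⊕b15⊕b17⊕b19⊕b21⊕b23⊕b25⊕b27⊕b29⊕b31 = 0⊕1⊕0⊕0⊕0⊕1⊕1⊕1⊕1⊕1⊕0⊕0⊕0⊕1⊕1⊕0 = 0
s2: b2⊕b3⊕b6⊕b7⊕b10⊕b11⊕b14⊕b15⊕b18⊕b19⊕b22⊕b23⊕b26⊕b27⊕b30⊕b31 = 1⊕1⊕1⊕0⊕1⊕1⊕0⊕1⊕1⊕1⊕0⊕0⊕1⊕1⊕0⊕0 = 0
s4: b4⊕b5⊕b6⊕b7⊕b12⊕b13⊕b14⊕b15⊕b20⊕b21⊕b22⊕b23⊕b28⊕b29⊕b30⊕b31 = 0⊕0⊕1⊕0⊕1⊕1⊕0⊕1⊕1⊕0⊕0⊕0⊕1⊕1⊕0⊕0 = 1
s8: b8⊕b9⊕b10⊕b11⊕b12⊕b13⊕b14⊕b15⊕b24⊕b25⊕b26⊕b27⊕b28⊕b29⊕b30⊕b31 = 1⊕0⊕1⊕1⊕1⊕1⊕0⊕1⊕1⊕0⊕1⊕1⊕1⊕1⊕0⊕0 = 1
s16: b16⊕b17⊕b18⊕b19⊕b20⊕b21⊕b22⊕b23⊕b24⊕b25⊕b26⊕b27⊕b28⊕b29⊕b30⊕b31 = 0⊕1⊕1⊕1⊕1⊕0⊕0⊕0⊕1⊕0⊕1⊕1⊕1⊕1⊕0⊕0 = 1
Syndrome (s16...s1) = 11100 → position 28.
Flip bit 28: corrected codeword = 0110010101111010111100010110100
Data bits at positions 3,5,6,7,9,10,11,12,13,14,15,17,18,19,20,21,22,23,24,25,26,27,28,29,30,31: 10100111101111100010110100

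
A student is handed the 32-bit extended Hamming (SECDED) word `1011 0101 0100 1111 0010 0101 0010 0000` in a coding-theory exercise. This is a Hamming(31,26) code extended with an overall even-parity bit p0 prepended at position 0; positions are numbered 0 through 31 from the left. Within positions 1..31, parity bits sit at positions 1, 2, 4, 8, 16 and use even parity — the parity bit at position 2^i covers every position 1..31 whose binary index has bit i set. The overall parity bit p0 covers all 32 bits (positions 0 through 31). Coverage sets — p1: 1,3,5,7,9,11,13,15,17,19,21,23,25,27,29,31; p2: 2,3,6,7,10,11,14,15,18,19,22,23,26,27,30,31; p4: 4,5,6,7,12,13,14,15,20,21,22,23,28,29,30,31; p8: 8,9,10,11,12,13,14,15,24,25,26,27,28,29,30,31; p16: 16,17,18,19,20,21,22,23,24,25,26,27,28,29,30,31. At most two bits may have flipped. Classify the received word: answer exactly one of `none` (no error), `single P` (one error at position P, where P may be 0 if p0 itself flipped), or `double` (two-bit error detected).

none

s1: b1⊕b3⊕b5⊕b7⊕b9⊕b11⊕b13⊕b15⊕b17⊕b19⊕b21⊕b23⊕b25⊕b27⊕b29⊕b31 = 0⊕1⊕1⊕1⊕1⊕0⊕1⊕1⊕0⊕0⊕1⊕1⊕0⊕0⊕0⊕0 = 0
s2: b2⊕b3⊕b6⊕b7⊕b10⊕b11⊕b14⊕b15⊕b18⊕b19⊕b22⊕b23⊕b26⊕b27⊕b30⊕b31 = 1⊕1⊕0⊕1⊕0⊕0⊕1⊕1⊕1⊕0⊕0⊕1⊕1⊕0⊕0⊕0 = 0
s4: b4⊕b5⊕b6⊕b7⊕b12⊕b13⊕b14⊕b15⊕b20⊕b21⊕b22⊕b23⊕b28⊕b29⊕b30⊕b31 = 0⊕1⊕0⊕1⊕1⊕1⊕1⊕1⊕0⊕1⊕0⊕1⊕0⊕0⊕0⊕0 = 0
s8: b8⊕b9⊕b10⊕b11⊕b12⊕b13⊕b14⊕b15⊕b24⊕b25⊕b26⊕b27⊕b28⊕b29⊕b30⊕b31 = 0⊕1⊕0⊕0⊕1⊕1⊕1⊕1⊕0⊕0⊕1⊕0⊕0⊕0⊕0⊕0 = 0
s16: b16⊕b17⊕b18⊕b19⊕b20⊕b21⊕b22⊕b23⊕b24⊕b25⊕b26⊕b27⊕b28⊕b29⊕b30⊕b31 = 0⊕0⊕1⊕0⊕0⊕1⊕0⊕1⊕0⊕0⊕1⊕0⊕0⊕0⊕0⊕0 = 0
Syndrome (s16...s1) = 00000 → position 0 (no error).
Overall parity (XOR of all 32 bits, including p0): 1⊕0⊕1⊕1⊕0⊕1⊕0⊕1⊕0⊕1⊕0⊕0⊕1⊕1⊕1⊕1⊕0⊕0⊕1⊕0⊕0⊕1⊕0⊕1⊕0⊕0⊕1⊕0⊕0⊕0⊕0⊕0 = 0
Overall=0, syndrome position=0 → no error.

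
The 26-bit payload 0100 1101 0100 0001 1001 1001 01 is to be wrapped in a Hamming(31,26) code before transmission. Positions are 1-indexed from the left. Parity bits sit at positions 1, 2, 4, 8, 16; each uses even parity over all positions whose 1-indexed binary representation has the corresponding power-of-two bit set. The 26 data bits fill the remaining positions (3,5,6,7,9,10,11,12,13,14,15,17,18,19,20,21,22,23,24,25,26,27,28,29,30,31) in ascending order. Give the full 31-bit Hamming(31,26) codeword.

Place data bits at non-power-of-two positions: b3=0, b5=1, b6=0, b7=0, b9=1, b10=1, b11=0, b12=1, b13=0, b14=1, b15=0, b17=0, b18=0, b19=0, b20=0, b21=1, b22=1, b23=0, b24=0, b25=1, b26=1, b27=0, b28=0, b29=1, b30=0, b31=1.
p1 = XOR of data positions {3,5,7,9,11,13,15,17,19,21,23,25,27,29,31} = 0⊕1⊕0⊕1⊕0⊕0⊕0⊕0⊕0⊕1⊕0⊕1⊕0⊕1⊕1 = 0
p2 = XOR of data positions {3,6,7,10,11,14,15,18,19,22,23,26,27,30,31} = 0⊕0⊕0⊕1⊕0⊕1⊕0⊕0⊕0⊕1⊕0⊕1⊕0⊕0⊕1 = 1
p4 = XOR of data positions {5,6,7,12,13,14,15,20,21,22,23,28,29,30,31} = 1⊕0⊕0⊕1⊕0⊕1⊕0⊕0⊕1⊕1⊕0⊕0⊕1⊕0⊕1 = 1
p8 = XOR of data positions {9,10,11,12,13,14,15,24,25,26,27,28,29,30,31} = 1⊕1⊕0⊕1⊕0⊕1⊕0⊕0⊕1⊕1⊕0⊕0⊕1⊕0⊕1 = 0
p16 = XOR of data positions {17,18,19,20,21,22,23,24,25,26,27,28,29,30,31} = 0⊕0⊕0⊕0⊕1⊕1⊕0⊕0⊕1⊕1⊕0⊕0⊕1⊕0⊕1 = 0
Codeword b1..b31 = 0101100011010100000011001100101

0101100011010100000011001100101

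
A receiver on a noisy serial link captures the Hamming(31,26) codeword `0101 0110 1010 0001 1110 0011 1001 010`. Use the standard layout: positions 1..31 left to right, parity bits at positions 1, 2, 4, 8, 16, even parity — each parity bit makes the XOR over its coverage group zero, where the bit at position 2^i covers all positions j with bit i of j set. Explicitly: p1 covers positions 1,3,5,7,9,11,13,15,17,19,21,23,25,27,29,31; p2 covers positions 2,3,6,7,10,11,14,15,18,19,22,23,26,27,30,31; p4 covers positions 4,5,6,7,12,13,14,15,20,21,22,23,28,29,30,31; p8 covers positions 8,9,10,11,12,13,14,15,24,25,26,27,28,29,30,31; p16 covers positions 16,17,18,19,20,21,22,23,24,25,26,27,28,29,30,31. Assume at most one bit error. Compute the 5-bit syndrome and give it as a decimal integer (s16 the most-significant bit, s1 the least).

s1: b1⊕b3⊕b5⊕b7⊕b9⊕b11⊕b13⊕b15⊕b17⊕b19⊕b21⊕b23⊕b25⊕b27⊕b29⊕b31 = 0⊕0⊕0⊕1⊕1⊕1⊕0⊕0⊕1⊕1⊕0⊕1⊕1⊕0⊕0⊕0 = 1
s2: b2⊕b3⊕b6⊕b7⊕b10⊕b11⊕b14⊕b15⊕b18⊕b19⊕b22⊕b23⊕b26⊕b27⊕b30⊕b31 = 1⊕0⊕1⊕1⊕0⊕1⊕0⊕0⊕1⊕1⊕0⊕1⊕0⊕0⊕1⊕0 = 0
s4: b4⊕b5⊕b6⊕b7⊕b12⊕b13⊕b14⊕b15⊕b20⊕b21⊕b22⊕b23⊕b28⊕b29⊕b30⊕b31 = 1⊕0⊕1⊕1⊕0⊕0⊕0⊕0⊕0⊕0⊕0⊕1⊕1⊕0⊕1⊕0 = 0
s8: b8⊕b9⊕b10⊕b11⊕b12⊕b13⊕b14⊕b15⊕b24⊕b25⊕b26⊕b27⊕b28⊕b29⊕b30⊕b31 = 0⊕1⊕0⊕1⊕0⊕0⊕0⊕0⊕1⊕1⊕0⊕0⊕1⊕0⊕1⊕0 = 0
s16: b16⊕b17⊕b18⊕b19⊕b20⊕b21⊕b22⊕b23⊕b24⊕b25⊕b26⊕b27⊕b28⊕b29⊕b30⊕b31 = 1⊕1⊕1⊕1⊕0⊕0⊕0⊕1⊕1⊕1⊕0⊕0⊕1⊕0⊕1⊕0 = 1
Syndrome (s16...s1) = 10001 → position 17.

17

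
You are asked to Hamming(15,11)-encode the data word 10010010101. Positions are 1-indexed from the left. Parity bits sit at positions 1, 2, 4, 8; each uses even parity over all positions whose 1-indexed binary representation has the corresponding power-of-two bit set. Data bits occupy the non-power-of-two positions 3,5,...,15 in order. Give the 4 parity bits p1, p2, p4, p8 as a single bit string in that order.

Place data bits at non-power-of-two positions: b3=1, b5=0, b6=0, b7=1, b9=0, b10=0, b11=1, b12=0, b13=1, b14=0, b15=1.
p1 = XOR of data positions {3,5,7,9,11,13,15} = 1⊕0⊕1⊕0⊕1⊕1⊕1 = 1
p2 = XOR of data positions {3,6,7,10,11,14,15} = 1⊕0⊕1⊕0⊕1⊕0⊕1 = 0
p4 = XOR of data positions {5,6,7,12,13,14,15} = 0⊕0⊕1⊕0⊕1⊕0⊕1 = 1
p8 = XOR of data positions {9,10,11,12,13,14,15} = 0⊕0⊕1⊕0⊕1⊕0⊕1 = 1
Parity bits p1,p2,p4,p8 = 1011

1011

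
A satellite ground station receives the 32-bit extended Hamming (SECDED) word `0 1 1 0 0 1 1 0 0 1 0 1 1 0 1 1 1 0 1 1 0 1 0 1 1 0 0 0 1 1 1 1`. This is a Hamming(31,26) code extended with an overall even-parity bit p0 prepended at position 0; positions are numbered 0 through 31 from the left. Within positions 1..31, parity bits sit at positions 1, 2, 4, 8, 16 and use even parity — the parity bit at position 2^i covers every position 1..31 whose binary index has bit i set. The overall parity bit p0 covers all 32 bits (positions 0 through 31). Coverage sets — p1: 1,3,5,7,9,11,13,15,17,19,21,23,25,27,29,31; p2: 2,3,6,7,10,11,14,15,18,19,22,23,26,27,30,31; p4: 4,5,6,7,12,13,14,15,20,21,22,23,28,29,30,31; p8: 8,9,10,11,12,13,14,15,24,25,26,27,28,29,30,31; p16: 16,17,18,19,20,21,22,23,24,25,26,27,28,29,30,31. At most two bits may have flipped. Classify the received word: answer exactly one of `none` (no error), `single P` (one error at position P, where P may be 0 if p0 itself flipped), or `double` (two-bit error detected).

s1: b1⊕b3⊕b5⊕b7⊕b9⊕b11⊕b13⊕b15⊕b17⊕b19⊕b21⊕b23⊕b25⊕b27⊕b29⊕b31 = 1⊕0⊕1⊕0⊕1⊕1⊕0⊕1⊕0⊕1⊕1⊕1⊕0⊕0⊕1⊕1 = 0
s2: b2⊕b3⊕b6⊕b7⊕b10⊕b11⊕b14⊕b15⊕b18⊕b19⊕b22⊕b23⊕b26⊕b27⊕b30⊕b31 = 1⊕0⊕1⊕0⊕0⊕1⊕1⊕1⊕1⊕1⊕0⊕1⊕0⊕0⊕1⊕1 = 0
s4: b4⊕b5⊕b6⊕b7⊕b12⊕b13⊕b14⊕b15⊕b20⊕b21⊕b22⊕b23⊕b28⊕b29⊕b30⊕b31 = 0⊕1⊕1⊕0⊕1⊕0⊕1⊕1⊕0⊕1⊕0⊕1⊕1⊕1⊕1⊕1 = 1
s8: b8⊕b9⊕b10⊕b11⊕b12⊕b13⊕b14⊕b15⊕b24⊕b25⊕b26⊕b27⊕b28⊕b29⊕b30⊕b31 = 0⊕1⊕0⊕1⊕1⊕0⊕1⊕1⊕1⊕0⊕0⊕0⊕1⊕1⊕1⊕1 = 0
s16: b16⊕b17⊕b18⊕b19⊕b20⊕b21⊕b22⊕b23⊕b24⊕b25⊕b26⊕b27⊕b28⊕b29⊕b30⊕b31 = 1⊕0⊕1⊕1⊕0⊕1⊕0⊕1⊕1⊕0⊕0⊕0⊕1⊕1⊕1⊕1 = 0
Syndrome (s16...s1) = 00100 → position 4.
Overall parity (XOR of all 32 bits, including p0): 0⊕1⊕1⊕0⊕0⊕1⊕1⊕0⊕0⊕1⊕0⊕1⊕1⊕0⊕1⊕1⊕1⊕0⊕1⊕1⊕0⊕1⊕0⊕1⊕1⊕0⊕0⊕0⊕1⊕1⊕1⊕1 = 1
Overall=1, syndrome position=4 → single-bit error at position 4.

single 4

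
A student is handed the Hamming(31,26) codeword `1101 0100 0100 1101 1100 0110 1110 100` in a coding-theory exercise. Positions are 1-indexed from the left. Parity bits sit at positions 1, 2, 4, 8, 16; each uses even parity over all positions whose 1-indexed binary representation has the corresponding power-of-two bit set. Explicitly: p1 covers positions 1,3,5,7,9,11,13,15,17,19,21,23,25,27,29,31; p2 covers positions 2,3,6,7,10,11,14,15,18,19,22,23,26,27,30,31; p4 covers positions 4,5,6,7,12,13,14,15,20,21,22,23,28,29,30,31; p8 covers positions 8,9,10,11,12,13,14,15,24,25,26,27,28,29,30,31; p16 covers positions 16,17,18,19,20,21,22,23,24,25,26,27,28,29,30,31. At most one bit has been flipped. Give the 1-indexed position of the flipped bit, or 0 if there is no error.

31

s1: b1⊕b3⊕b5⊕b7⊕b9⊕b11⊕b13⊕b15⊕b17⊕b19⊕b21⊕b23⊕b25⊕b27⊕b29⊕b31 = 1⊕0⊕0⊕0⊕0⊕0⊕1⊕0⊕1⊕0⊕0⊕1⊕1⊕1⊕1⊕0 = 1
s2: b2⊕b3⊕b6⊕b7⊕b10⊕b11⊕b14⊕b15⊕b18⊕b19⊕b22⊕b23⊕b26⊕b27⊕b30⊕b31 = 1⊕0⊕1⊕0⊕1⊕0⊕1⊕0⊕1⊕0⊕1⊕1⊕1⊕1⊕0⊕0 = 1
s4: b4⊕b5⊕b6⊕b7⊕b12⊕b13⊕b14⊕b15⊕b20⊕b21⊕b22⊕b23⊕b28⊕b29⊕b30⊕b31 = 1⊕0⊕1⊕0⊕0⊕1⊕1⊕0⊕0⊕0⊕1⊕1⊕0⊕1⊕0⊕0 = 1
s8: b8⊕b9⊕b10⊕b11⊕b12⊕b13⊕b14⊕b15⊕b24⊕b25⊕b26⊕b27⊕b28⊕b29⊕b30⊕b31 = 0⊕0⊕1⊕0⊕0⊕1⊕1⊕0⊕0⊕1⊕1⊕1⊕0⊕1⊕0⊕0 = 1
s16: b16⊕b17⊕b18⊕b19⊕b20⊕b21⊕b22⊕b23⊕b24⊕b25⊕b26⊕b27⊕b28⊕b29⊕b30⊕b31 = 1⊕1⊕1⊕0⊕0⊕0⊕1⊕1⊕0⊕1⊕1⊕1⊕0⊕1⊕0⊕0 = 1
Syndrome (s16...s1) = 11111 → position 31.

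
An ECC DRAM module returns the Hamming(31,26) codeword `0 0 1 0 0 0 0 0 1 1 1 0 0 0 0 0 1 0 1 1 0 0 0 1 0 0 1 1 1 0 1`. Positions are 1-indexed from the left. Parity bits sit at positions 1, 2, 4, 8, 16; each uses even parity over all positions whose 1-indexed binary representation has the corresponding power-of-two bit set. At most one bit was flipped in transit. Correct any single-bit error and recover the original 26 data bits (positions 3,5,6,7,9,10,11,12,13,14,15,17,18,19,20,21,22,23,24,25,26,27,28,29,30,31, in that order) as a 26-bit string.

s1: b1⊕b3⊕b5⊕b7⊕b9⊕b11⊕b13⊕b15⊕b17⊕b19⊕b21⊕b23⊕b25⊕b27⊕b29⊕b31 = 0⊕1⊕0⊕0⊕1⊕1⊕0⊕0⊕1⊕1⊕0⊕0⊕0⊕1⊕1⊕1 = 0
s2: b2⊕b3⊕b6⊕b7⊕b10⊕b11⊕b14⊕b15⊕b18⊕b19⊕b22⊕b23⊕b26⊕b27⊕b30⊕b31 = 0⊕1⊕0⊕0⊕1⊕1⊕0⊕0⊕0⊕1⊕0⊕0⊕0⊕1⊕0⊕1 = 0
s4: b4⊕b5⊕b6⊕b7⊕b12⊕b13⊕b14⊕b15⊕b20⊕b21⊕b22⊕b23⊕b28⊕b29⊕b30⊕b31 = 0⊕0⊕0⊕0⊕0⊕0⊕0⊕0⊕1⊕0⊕0⊕0⊕1⊕1⊕0⊕1 = 0
s8: b8⊕b9⊕b10⊕b11⊕b12⊕b13⊕b14⊕b15⊕b24⊕b25⊕b26⊕b27⊕b28⊕b29⊕b30⊕b31 = 0⊕1⊕1⊕1⊕0⊕0⊕0⊕0⊕1⊕0⊕0⊕1⊕1⊕1⊕0⊕1 = 0
s16: b16⊕b17⊕b18⊕b19⊕b20⊕b21⊕b22⊕b23⊕b24⊕b25⊕b26⊕b27⊕b28⊕b29⊕b30⊕b31 = 0⊕1⊕0⊕1⊕1⊕0⊕0⊕0⊕1⊕0⊕0⊕1⊕1⊕1⊕0⊕1 = 0
Syndrome (s16...s1) = 00000 → position 0 (no error).
No correction needed.
Data bits at positions 3,5,6,7,9,10,11,12,13,14,15,17,18,19,20,21,22,23,24,25,26,27,28,29,30,31: 10001110000101100010011101

10001110000101100010011101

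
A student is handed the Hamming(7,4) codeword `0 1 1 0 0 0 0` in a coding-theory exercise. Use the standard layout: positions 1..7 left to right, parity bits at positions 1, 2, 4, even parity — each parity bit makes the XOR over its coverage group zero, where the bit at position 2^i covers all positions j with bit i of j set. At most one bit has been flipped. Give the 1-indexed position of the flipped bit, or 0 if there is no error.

1

s1: b1⊕b3⊕b5⊕b7 = 0⊕1⊕0⊕0 = 1
s2: b2⊕b3⊕b6⊕b7 = 1⊕1⊕0⊕0 = 0
s4: b4⊕b5⊕b6⊕b7 = 0⊕0⊕0⊕0 = 0
Syndrome (s4...s1) = 001 → position 1.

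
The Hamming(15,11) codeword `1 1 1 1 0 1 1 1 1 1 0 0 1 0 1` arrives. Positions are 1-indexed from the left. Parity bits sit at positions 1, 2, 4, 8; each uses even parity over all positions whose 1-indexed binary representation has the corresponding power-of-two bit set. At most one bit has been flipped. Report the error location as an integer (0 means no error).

s1: b1⊕b3⊕b5⊕b7⊕b9⊕b11⊕b13⊕b15 = 1⊕1⊕0⊕1⊕1⊕0⊕1⊕1 = 0
s2: b2⊕b3⊕b6⊕b7⊕b10⊕b11⊕b14⊕b15 = 1⊕1⊕1⊕1⊕1⊕0⊕0⊕1 = 0
s4: b4⊕b5⊕b6⊕b7⊕b12⊕b13⊕b14⊕b15 = 1⊕0⊕1⊕1⊕0⊕1⊕0⊕1 = 1
s8: b8⊕b9⊕b10⊕b11⊕b12⊕b13⊕b14⊕b15 = 1⊕1⊕1⊕0⊕0⊕1⊕0⊕1 = 1
Syndrome (s8...s1) = 1100 → position 12.

12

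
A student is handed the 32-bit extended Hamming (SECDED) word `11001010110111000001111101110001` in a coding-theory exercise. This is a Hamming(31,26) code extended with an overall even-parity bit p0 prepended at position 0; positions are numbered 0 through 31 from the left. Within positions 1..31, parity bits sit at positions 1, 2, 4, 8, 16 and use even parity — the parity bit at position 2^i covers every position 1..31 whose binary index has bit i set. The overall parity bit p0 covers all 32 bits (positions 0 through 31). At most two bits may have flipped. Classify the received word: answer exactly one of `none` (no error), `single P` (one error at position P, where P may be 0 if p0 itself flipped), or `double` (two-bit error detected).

s1: b1⊕b3⊕b5⊕b7⊕b9⊕b11⊕b13⊕b15⊕b17⊕b19⊕b21⊕b23⊕b25⊕b27⊕b29⊕b31 = 1⊕0⊕0⊕0⊕1⊕1⊕1⊕0⊕0⊕1⊕1⊕1⊕1⊕1⊕0⊕1 = 0
s2: b2⊕b3⊕b6⊕b7⊕b10⊕b11⊕b14⊕b15⊕b18⊕b19⊕b22⊕b23⊕b26⊕b27⊕b30⊕b31 = 0⊕0⊕1⊕0⊕0⊕1⊕0⊕0⊕0⊕1⊕1⊕1⊕1⊕1⊕0⊕1 = 0
s4: b4⊕b5⊕b6⊕b7⊕b12⊕b13⊕b14⊕b15⊕b20⊕b21⊕b22⊕b23⊕b28⊕b29⊕b30⊕b31 = 1⊕0⊕1⊕0⊕1⊕1⊕0⊕0⊕1⊕1⊕1⊕1⊕0⊕0⊕0⊕1 = 1
s8: b8⊕b9⊕b10⊕b11⊕b12⊕b13⊕b14⊕b15⊕b24⊕b25⊕b26⊕b27⊕b28⊕b29⊕b30⊕b31 = 1⊕1⊕0⊕1⊕1⊕1⊕0⊕0⊕0⊕1⊕1⊕1⊕0⊕0⊕0⊕1 = 1
s16: b16⊕b17⊕b18⊕b19⊕b20⊕b21⊕b22⊕b23⊕b24⊕b25⊕b26⊕b27⊕b28⊕b29⊕b30⊕b31 = 0⊕0⊕0⊕1⊕1⊕1⊕1⊕1⊕0⊕1⊕1⊕1⊕0⊕0⊕0⊕1 = 1
Syndrome (s16...s1) = 11100 → position 28.
Overall parity (XOR of all 32 bits, including p0): 1⊕1⊕0⊕0⊕1⊕0⊕1⊕0⊕1⊕1⊕0⊕1⊕1⊕1⊕0⊕0⊕0⊕0⊕0⊕1⊕1⊕1⊕1⊕1⊕0⊕1⊕1⊕1⊕0⊕0⊕0⊕1 = 0
Overall=0, syndrome position=28 → double-bit error detected (uncorrectable).

double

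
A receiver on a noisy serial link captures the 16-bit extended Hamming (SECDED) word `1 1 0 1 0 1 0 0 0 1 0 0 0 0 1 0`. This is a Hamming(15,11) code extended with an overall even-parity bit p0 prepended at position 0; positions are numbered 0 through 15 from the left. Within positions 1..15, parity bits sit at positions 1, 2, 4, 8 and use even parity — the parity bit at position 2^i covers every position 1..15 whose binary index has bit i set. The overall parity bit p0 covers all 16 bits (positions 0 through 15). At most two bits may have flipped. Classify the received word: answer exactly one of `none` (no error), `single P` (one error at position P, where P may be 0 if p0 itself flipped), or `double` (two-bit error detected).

none

s1: b1⊕b3⊕b5⊕b7⊕b9⊕b11⊕b13⊕b15 = 1⊕1⊕1⊕0⊕1⊕0⊕0⊕0 = 0
s2: b2⊕b3⊕b6⊕b7⊕b10⊕b11⊕b14⊕b15 = 0⊕1⊕0⊕0⊕0⊕0⊕1⊕0 = 0
s4: b4⊕b5⊕b6⊕b7⊕b12⊕b13⊕b14⊕b15 = 0⊕1⊕0⊕0⊕0⊕0⊕1⊕0 = 0
s8: b8⊕b9⊕b10⊕b11⊕b12⊕b13⊕b14⊕b15 = 0⊕1⊕0⊕0⊕0⊕0⊕1⊕0 = 0
Syndrome (s8...s1) = 0000 → position 0 (no error).
Overall parity (XOR of all 16 bits, including p0): 1⊕1⊕0⊕1⊕0⊕1⊕0⊕0⊕0⊕1⊕0⊕0⊕0⊕0⊕1⊕0 = 0
Overall=0, syndrome position=0 → no error.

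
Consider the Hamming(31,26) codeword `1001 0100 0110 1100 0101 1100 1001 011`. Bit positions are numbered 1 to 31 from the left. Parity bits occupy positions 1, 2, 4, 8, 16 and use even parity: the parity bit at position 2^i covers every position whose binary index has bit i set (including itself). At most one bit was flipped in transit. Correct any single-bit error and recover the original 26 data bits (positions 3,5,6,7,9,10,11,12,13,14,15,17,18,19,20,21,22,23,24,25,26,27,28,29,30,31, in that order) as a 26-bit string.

s1: b1⊕b3⊕b5⊕b7⊕b9⊕b11⊕b13⊕b15⊕b17⊕b19⊕b21⊕b23⊕b25⊕b27⊕b29⊕b31 = 1⊕0⊕0⊕0⊕0⊕1⊕1⊕0⊕0⊕0⊕1⊕0⊕1⊕0⊕0⊕1 = 0
s2: b2⊕b3⊕b6⊕b7⊕b10⊕b11⊕b14⊕b15⊕b18⊕b19⊕b22⊕b23⊕b26⊕b27⊕b30⊕b31 = 0⊕0⊕1⊕0⊕1⊕1⊕1⊕0⊕1⊕0⊕1⊕0⊕0⊕0⊕1⊕1 = 0
s4: b4⊕b5⊕b6⊕b7⊕b12⊕b13⊕b14⊕b15⊕b20⊕b21⊕b22⊕b23⊕b28⊕b29⊕b30⊕b31 = 1⊕0⊕1⊕0⊕0⊕1⊕1⊕0⊕1⊕1⊕1⊕0⊕1⊕0⊕1⊕1 = 0
s8: b8⊕b9⊕b10⊕b11⊕b12⊕b13⊕b14⊕b15⊕b24⊕b25⊕b26⊕b27⊕b28⊕b29⊕b30⊕b31 = 0⊕0⊕1⊕1⊕0⊕1⊕1⊕0⊕0⊕1⊕0⊕0⊕1⊕0⊕1⊕1 = 0
s16: b16⊕b17⊕b18⊕b19⊕b20⊕b21⊕b22⊕b23⊕b24⊕b25⊕b26⊕b27⊕b28⊕b29⊕b30⊕b31 = 0⊕0⊕1⊕0⊕1⊕1⊕1⊕0⊕0⊕1⊕0⊕0⊕1⊕0⊕1⊕1 = 0
Syndrome (s16...s1) = 00000 → position 0 (no error).
No correction needed.
Data bits at positions 3,5,6,7,9,10,11,12,13,14,15,17,18,19,20,21,22,23,24,25,26,27,28,29,30,31: 00100110110010111001001011

00100110110010111001001011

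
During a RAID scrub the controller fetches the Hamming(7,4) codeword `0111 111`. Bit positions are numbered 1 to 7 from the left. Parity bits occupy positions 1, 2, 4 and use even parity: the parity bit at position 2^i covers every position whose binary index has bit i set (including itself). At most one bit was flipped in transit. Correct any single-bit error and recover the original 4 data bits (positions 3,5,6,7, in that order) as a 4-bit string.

1111

s1: b1⊕b3⊕b5⊕b7 = 0⊕1⊕1⊕1 = 1
s2: b2⊕b3⊕b6⊕b7 = 1⊕1⊕1⊕1 = 0
s4: b4⊕b5⊕b6⊕b7 = 1⊕1⊕1⊕1 = 0
Syndrome (s4...s1) = 001 → position 1.
Flip bit 1: corrected codeword = 1111111
Data bits at positions 3,5,6,7: 1111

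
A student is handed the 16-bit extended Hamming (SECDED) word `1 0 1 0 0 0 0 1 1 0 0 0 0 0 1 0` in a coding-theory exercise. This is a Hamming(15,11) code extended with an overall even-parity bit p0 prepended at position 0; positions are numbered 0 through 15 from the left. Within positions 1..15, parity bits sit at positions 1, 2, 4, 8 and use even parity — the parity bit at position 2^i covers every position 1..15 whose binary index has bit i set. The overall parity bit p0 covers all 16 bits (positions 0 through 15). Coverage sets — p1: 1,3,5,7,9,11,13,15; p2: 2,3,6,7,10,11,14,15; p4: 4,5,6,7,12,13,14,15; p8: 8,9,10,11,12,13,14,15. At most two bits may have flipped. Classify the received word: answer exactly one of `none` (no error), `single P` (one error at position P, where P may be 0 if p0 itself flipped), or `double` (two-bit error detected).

single 3

s1: b1⊕b3⊕b5⊕b7⊕b9⊕b11⊕b13⊕b15 = 0⊕0⊕0⊕1⊕0⊕0⊕0⊕0 = 1
s2: b2⊕b3⊕b6⊕b7⊕b10⊕b11⊕b14⊕b15 = 1⊕0⊕0⊕1⊕0⊕0⊕1⊕0 = 1
s4: b4⊕b5⊕b6⊕b7⊕b12⊕b13⊕b14⊕b15 = 0⊕0⊕0⊕1⊕0⊕0⊕1⊕0 = 0
s8: b8⊕b9⊕b10⊕b11⊕b12⊕b13⊕b14⊕b15 = 1⊕0⊕0⊕0⊕0⊕0⊕1⊕0 = 0
Syndrome (s8...s1) = 0011 → position 3.
Overall parity (XOR of all 16 bits, including p0): 1⊕0⊕1⊕0⊕0⊕0⊕0⊕1⊕1⊕0⊕0⊕0⊕0⊕0⊕1⊕0 = 1
Overall=1, syndrome position=3 → single-bit error at position 3.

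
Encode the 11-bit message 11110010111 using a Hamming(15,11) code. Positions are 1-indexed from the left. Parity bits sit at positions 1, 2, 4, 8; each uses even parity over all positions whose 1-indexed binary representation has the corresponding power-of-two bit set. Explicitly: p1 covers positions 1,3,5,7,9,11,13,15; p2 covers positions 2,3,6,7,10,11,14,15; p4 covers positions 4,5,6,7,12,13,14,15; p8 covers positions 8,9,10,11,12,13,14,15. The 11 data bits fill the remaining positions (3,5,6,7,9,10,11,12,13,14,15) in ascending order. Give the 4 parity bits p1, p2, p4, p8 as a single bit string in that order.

0000

Place data bits at non-power-of-two positions: b3=1, b5=1, b6=1, b7=1, b9=0, b10=0, b11=1, b12=0, b13=1, b14=1, b15=1.
p1 = XOR of data positions {3,5,7,9,11,13,15} = 1⊕1⊕1⊕0⊕1⊕1⊕1 = 0
p2 = XOR of data positions {3,6,7,10,11,14,15} = 1⊕1⊕1⊕0⊕1⊕1⊕1 = 0
p4 = XOR of data positions {5,6,7,12,13,14,15} = 1⊕1⊕1⊕0⊕1⊕1⊕1 = 0
p8 = XOR of data positions {9,10,11,12,13,14,15} = 0⊕0⊕1⊕0⊕1⊕1⊕1 = 0
Parity bits p1,p2,p4,p8 = 0000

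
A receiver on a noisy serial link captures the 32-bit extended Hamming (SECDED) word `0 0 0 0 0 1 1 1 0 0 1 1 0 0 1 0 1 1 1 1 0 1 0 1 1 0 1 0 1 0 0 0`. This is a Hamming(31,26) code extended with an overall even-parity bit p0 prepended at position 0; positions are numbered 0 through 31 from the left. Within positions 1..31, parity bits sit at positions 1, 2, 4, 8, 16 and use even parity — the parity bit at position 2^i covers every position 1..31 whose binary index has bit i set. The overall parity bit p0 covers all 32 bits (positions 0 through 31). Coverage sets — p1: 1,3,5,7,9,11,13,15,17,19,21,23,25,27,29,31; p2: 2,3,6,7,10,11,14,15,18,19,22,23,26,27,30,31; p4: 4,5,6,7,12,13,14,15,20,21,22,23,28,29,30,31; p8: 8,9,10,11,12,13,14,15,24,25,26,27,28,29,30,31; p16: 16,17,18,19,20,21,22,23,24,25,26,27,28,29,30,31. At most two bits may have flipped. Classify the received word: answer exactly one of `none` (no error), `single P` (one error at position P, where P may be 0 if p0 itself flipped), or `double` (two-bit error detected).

s1: b1⊕b3⊕b5⊕b7⊕b9⊕b11⊕b13⊕b15⊕b17⊕b19⊕b21⊕b23⊕b25⊕b27⊕b29⊕b31 = 0⊕0⊕1⊕1⊕0⊕1⊕0⊕0⊕1⊕1⊕1⊕1⊕0⊕0⊕0⊕0 = 1
s2: b2⊕b3⊕b6⊕b7⊕b10⊕b11⊕b14⊕b15⊕b18⊕b19⊕b22⊕b23⊕b26⊕b27⊕b30⊕b31 = 0⊕0⊕1⊕1⊕1⊕1⊕1⊕0⊕1⊕1⊕0⊕1⊕1⊕0⊕0⊕0 = 1
s4: b4⊕b5⊕b6⊕b7⊕b12⊕b13⊕b14⊕b15⊕b20⊕b21⊕b22⊕b23⊕b28⊕b29⊕b30⊕b31 = 0⊕1⊕1⊕1⊕0⊕0⊕1⊕0⊕0⊕1⊕0⊕1⊕1⊕0⊕0⊕0 = 1
s8: b8⊕b9⊕b10⊕b11⊕b12⊕b13⊕b14⊕b15⊕b24⊕b25⊕b26⊕b27⊕b28⊕b29⊕b30⊕b31 = 0⊕0⊕1⊕1⊕0⊕0⊕1⊕0⊕1⊕0⊕1⊕0⊕1⊕0⊕0⊕0 = 0
s16: b16⊕b17⊕b18⊕b19⊕b20⊕b21⊕b22⊕b23⊕b24⊕b25⊕b26⊕b27⊕b28⊕b29⊕b30⊕b31 = 1⊕1⊕1⊕1⊕0⊕1⊕0⊕1⊕1⊕0⊕1⊕0⊕1⊕0⊕0⊕0 = 1
Syndrome (s16...s1) = 10111 → position 23.
Overall parity (XOR of all 32 bits, including p0): 0⊕0⊕0⊕0⊕0⊕1⊕1⊕1⊕0⊕0⊕1⊕1⊕0⊕0⊕1⊕0⊕1⊕1⊕1⊕1⊕0⊕1⊕0⊕1⊕1⊕0⊕1⊕0⊕1⊕0⊕0⊕0 = 1
Overall=1, syndrome position=23 → single-bit error at position 23.

single 23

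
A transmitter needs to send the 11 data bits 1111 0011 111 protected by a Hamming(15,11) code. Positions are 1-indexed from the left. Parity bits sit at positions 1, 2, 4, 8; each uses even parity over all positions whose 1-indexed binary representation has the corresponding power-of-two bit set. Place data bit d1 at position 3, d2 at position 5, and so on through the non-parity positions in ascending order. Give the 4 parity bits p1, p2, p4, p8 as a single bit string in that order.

0011

Place data bits at non-power-of-two positions: b3=1, b5=1, b6=1, b7=1, b9=0, b10=0, b11=1, b12=1, b13=1, b14=1, b15=1.
p1 = XOR of data positions {3,5,7,9,11,13,15} = 1⊕1⊕1⊕0⊕1⊕1⊕1 = 0
p2 = XOR of data positions {3,6,7,10,11,14,15} = 1⊕1⊕1⊕0⊕1⊕1⊕1 = 0
p4 = XOR of data positions {5,6,7,12,13,14,15} = 1⊕1⊕1⊕1⊕1⊕1⊕1 = 1
p8 = XOR of data positions {9,10,11,12,13,14,15} = 0⊕0⊕1⊕1⊕1⊕1⊕1 = 1
Parity bits p1,p2,p4,p8 = 0011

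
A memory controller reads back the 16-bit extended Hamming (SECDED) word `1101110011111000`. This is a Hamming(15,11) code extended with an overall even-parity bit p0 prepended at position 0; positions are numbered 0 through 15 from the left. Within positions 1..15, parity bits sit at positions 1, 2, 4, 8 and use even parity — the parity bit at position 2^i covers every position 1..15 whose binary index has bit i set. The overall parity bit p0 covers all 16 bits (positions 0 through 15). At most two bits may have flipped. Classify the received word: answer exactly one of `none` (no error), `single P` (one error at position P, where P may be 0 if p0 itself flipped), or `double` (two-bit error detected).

s1: b1⊕b3⊕b5⊕b7⊕b9⊕b11⊕b13⊕b15 = 1⊕1⊕1⊕0⊕1⊕1⊕0⊕0 = 1
s2: b2⊕b3⊕b6⊕b7⊕b10⊕b11⊕b14⊕b15 = 0⊕1⊕0⊕0⊕1⊕1⊕0⊕0 = 1
s4: b4⊕b5⊕b6⊕b7⊕b12⊕b13⊕b14⊕b15 = 1⊕1⊕0⊕0⊕1⊕0⊕0⊕0 = 1
s8: b8⊕b9⊕b10⊕b11⊕b12⊕b13⊕b14⊕b15 = 1⊕1⊕1⊕1⊕1⊕0⊕0⊕0 = 1
Syndrome (s8...s1) = 1111 → position 15.
Overall parity (XOR of all 16 bits, including p0): 1⊕1⊕0⊕1⊕1⊕1⊕0⊕0⊕1⊕1⊕1⊕1⊕1⊕0⊕0⊕0 = 0
Overall=0, syndrome position=15 → double-bit error detected (uncorrectable).

double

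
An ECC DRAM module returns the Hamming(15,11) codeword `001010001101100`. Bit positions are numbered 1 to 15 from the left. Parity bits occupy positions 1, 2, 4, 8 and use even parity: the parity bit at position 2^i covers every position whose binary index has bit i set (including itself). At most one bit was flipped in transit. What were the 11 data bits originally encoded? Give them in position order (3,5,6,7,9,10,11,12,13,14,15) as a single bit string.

s1: b1⊕b3⊕b5⊕b7⊕b9⊕b11⊕b13⊕b15 = 0⊕1⊕1⊕0⊕1⊕0⊕1⊕0 = 0
s2: b2⊕b3⊕b6⊕b7⊕b10⊕b11⊕b14⊕b15 = 0⊕1⊕0⊕0⊕1⊕0⊕0⊕0 = 0
s4: b4⊕b5⊕b6⊕b7⊕b12⊕b13⊕b14⊕b15 = 0⊕1⊕0⊕0⊕1⊕1⊕0⊕0 = 1
s8: b8⊕b9⊕b10⊕b11⊕b12⊕b13⊕b14⊕b15 = 0⊕1⊕1⊕0⊕1⊕1⊕0⊕0 = 0
Syndrome (s8...s1) = 0100 → position 4.
Flip bit 4: corrected codeword = 001110001101100
Data bits at positions 3,5,6,7,9,10,11,12,13,14,15: 11001101100

11001101100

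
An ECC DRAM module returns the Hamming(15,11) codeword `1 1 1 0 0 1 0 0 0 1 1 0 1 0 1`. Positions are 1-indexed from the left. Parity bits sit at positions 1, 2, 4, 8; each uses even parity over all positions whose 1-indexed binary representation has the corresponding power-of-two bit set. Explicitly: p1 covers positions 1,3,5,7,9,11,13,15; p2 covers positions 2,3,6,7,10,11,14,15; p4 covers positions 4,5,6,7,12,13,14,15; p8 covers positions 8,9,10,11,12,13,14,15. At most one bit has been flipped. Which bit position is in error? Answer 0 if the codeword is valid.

5

s1: b1⊕b3⊕b5⊕b7⊕b9⊕b11⊕b13⊕b15 = 1⊕1⊕0⊕0⊕0⊕1⊕1⊕1 = 1
s2: b2⊕b3⊕b6⊕b7⊕b10⊕b11⊕b14⊕b15 = 1⊕1⊕1⊕0⊕1⊕1⊕0⊕1 = 0
s4: b4⊕b5⊕b6⊕b7⊕b12⊕b13⊕b14⊕b15 = 0⊕0⊕1⊕0⊕0⊕1⊕0⊕1 = 1
s8: b8⊕b9⊕b10⊕b11⊕b12⊕b13⊕b14⊕b15 = 0⊕0⊕1⊕1⊕0⊕1⊕0⊕1 = 0
Syndrome (s8...s1) = 0101 → position 5.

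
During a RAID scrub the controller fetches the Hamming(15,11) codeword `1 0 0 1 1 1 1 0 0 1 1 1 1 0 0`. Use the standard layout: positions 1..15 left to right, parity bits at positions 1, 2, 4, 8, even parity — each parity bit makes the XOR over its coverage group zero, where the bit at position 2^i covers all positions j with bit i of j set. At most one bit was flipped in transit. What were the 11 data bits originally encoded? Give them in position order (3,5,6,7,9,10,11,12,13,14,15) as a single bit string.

s1: b1⊕b3⊕b5⊕b7⊕b9⊕b11⊕b13⊕b15 = 1⊕0⊕1⊕1⊕0⊕1⊕1⊕0 = 1
s2: b2⊕b3⊕b6⊕b7⊕b10⊕b11⊕b14⊕b15 = 0⊕0⊕1⊕1⊕1⊕1⊕0⊕0 = 0
s4: b4⊕b5⊕b6⊕b7⊕b12⊕b13⊕b14⊕b15 = 1⊕1⊕1⊕1⊕1⊕1⊕0⊕0 = 0
s8: b8⊕b9⊕b10⊕b11⊕b12⊕b13⊕b14⊕b15 = 0⊕0⊕1⊕1⊕1⊕1⊕0⊕0 = 0
Syndrome (s8...s1) = 0001 → position 1.
Flip bit 1: corrected codeword = 000111100111100
Data bits at positions 3,5,6,7,9,10,11,12,13,14,15: 01110111100

01110111100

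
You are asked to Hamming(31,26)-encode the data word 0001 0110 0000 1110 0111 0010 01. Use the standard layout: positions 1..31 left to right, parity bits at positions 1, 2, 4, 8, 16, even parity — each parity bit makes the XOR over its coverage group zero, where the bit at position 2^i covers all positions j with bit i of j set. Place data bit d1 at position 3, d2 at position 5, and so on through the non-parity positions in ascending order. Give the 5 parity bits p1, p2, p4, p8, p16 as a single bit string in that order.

01100

Place data bits at non-power-of-two positions: b3=0, b5=0, b6=0, b7=1, b9=0, b10=1, b11=1, b12=0, b13=0, b14=0, b15=0, b17=0, b18=1, b19=1, b20=1, b21=0, b22=0, b23=1, b24=1, b25=1, b26=0, b27=0, b28=1, b29=0, b30=0, b31=1.
p1 = XOR of data positions {3,5,7,9,11,13,15,17,19,21,23,25,27,29,31} = 0⊕0⊕1⊕0⊕1⊕0⊕0⊕0⊕1⊕0⊕1⊕1⊕0⊕0⊕1 = 0
p2 = XOR of data positions {3,6,7,10,11,14,15,18,19,22,23,26,27,30,31} = 0⊕0⊕1⊕1⊕1⊕0⊕0⊕1⊕1⊕0⊕1⊕0⊕0⊕0⊕1 = 1
p4 = XOR of data positions {5,6,7,12,13,14,15,20,21,22,23,28,29,30,31} = 0⊕0⊕1⊕0⊕0⊕0⊕0⊕1⊕0⊕0⊕1⊕1⊕0⊕0⊕1 = 1
p8 = XOR of data positions {9,10,11,12,13,14,15,24,25,26,27,28,29,30,31} = 0⊕1⊕1⊕0⊕0⊕0⊕0⊕1⊕1⊕0⊕0⊕1⊕0⊕0⊕1 = 0
p16 = XOR of data positions {17,18,19,20,21,22,23,24,25,26,27,28,29,30,31} = 0⊕1⊕1⊕1⊕0⊕0⊕1⊕1⊕1⊕0⊕0⊕1⊕0⊕0⊕1 = 0
Parity bits p1,p2,p4,p8,p16 = 01100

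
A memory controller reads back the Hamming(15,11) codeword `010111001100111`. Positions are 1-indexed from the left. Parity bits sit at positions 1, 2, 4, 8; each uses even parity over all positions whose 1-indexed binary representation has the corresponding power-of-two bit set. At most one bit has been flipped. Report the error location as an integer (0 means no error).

10

s1: b1⊕b3⊕b5⊕b7⊕b9⊕b11⊕b13⊕b15 = 0⊕0⊕1⊕0⊕1⊕0⊕1⊕1 = 0
s2: b2⊕b3⊕b6⊕b7⊕b10⊕b11⊕b14⊕b15 = 1⊕0⊕1⊕0⊕1⊕0⊕1⊕1 = 1
s4: b4⊕b5⊕b6⊕b7⊕b12⊕b13⊕b14⊕b15 = 1⊕1⊕1⊕0⊕0⊕1⊕1⊕1 = 0
s8: b8⊕b9⊕b10⊕b11⊕b12⊕b13⊕b14⊕b15 = 0⊕1⊕1⊕0⊕0⊕1⊕1⊕1 = 1
Syndrome (s8...s1) = 1010 → position 10.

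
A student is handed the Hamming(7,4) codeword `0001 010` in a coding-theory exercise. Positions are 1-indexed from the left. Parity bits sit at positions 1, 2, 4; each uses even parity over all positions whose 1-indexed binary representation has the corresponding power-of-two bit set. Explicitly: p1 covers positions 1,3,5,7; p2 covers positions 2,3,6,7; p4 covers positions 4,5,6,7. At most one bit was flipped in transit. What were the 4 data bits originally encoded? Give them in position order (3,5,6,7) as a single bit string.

0010

s1: b1⊕b3⊕b5⊕b7 = 0⊕0⊕0⊕0 = 0
s2: b2⊕b3⊕b6⊕b7 = 0⊕0⊕1⊕0 = 1
s4: b4⊕b5⊕b6⊕b7 = 1⊕0⊕1⊕0 = 0
Syndrome (s4...s1) = 010 → position 2.
Flip bit 2: corrected codeword = 0101010
Data bits at positions 3,5,6,7: 0010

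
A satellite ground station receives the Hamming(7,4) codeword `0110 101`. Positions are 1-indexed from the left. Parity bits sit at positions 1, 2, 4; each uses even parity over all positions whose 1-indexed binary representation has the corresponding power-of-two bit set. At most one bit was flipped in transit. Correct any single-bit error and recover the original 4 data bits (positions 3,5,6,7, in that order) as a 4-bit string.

s1: b1⊕b3⊕b5⊕b7 = 0⊕1⊕1⊕1 = 1
s2: b2⊕b3⊕b6⊕b7 = 1⊕1⊕0⊕1 = 1
s4: b4⊕b5⊕b6⊕b7 = 0⊕1⊕0⊕1 = 0
Syndrome (s4...s1) = 011 → position 3.
Flip bit 3: corrected codeword = 0100101
Data bits at positions 3,5,6,7: 0101

0101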